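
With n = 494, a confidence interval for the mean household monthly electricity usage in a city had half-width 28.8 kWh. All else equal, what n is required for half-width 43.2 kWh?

220

Margin of error scales as 1/√n, so n₂ = n₁·(E₁/E₂)².
n₂ = 494 × (28.8/43.2)² = 494 × 0.4444 = 219.53
Round up: n₂ = 220.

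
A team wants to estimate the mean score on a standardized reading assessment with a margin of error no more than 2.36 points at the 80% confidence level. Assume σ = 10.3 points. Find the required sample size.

For a mean, the margin of error is E = z·σ/√n, so n = (zσ/E)².
At 80% confidence, z = 1.282.
n = (1.282 × 10.3 / 2.36)² = 31.31
Round up: n = 32.

32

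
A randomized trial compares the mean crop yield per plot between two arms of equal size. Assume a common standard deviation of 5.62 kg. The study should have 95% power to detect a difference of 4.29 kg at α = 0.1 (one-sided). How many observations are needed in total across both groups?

60 total

For two equal groups, n per group = 2·((z_α + z_β)·σ/δ)².
z_α = 1.282; z_β = 1.645 (power 95%).
n = 2 × (2.927 × 5.62 / 4.29)² = 2 × 14.70 = 29.40
Round up: n = 30 per group.
Total across both groups: 2 × 30 = 60.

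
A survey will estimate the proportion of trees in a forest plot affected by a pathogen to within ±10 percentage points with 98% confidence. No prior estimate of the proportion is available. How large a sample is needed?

n = 136

For a proportion with margin E = 0.1 at 98% confidence, z = 2.326.
With no prior estimate, use p = 0.5, which maximizes p(1−p) at 0.25.
n = 0.25 × (z/E)² = 0.25 × (2.326/0.1)² = 135.26
Round up: n = 136.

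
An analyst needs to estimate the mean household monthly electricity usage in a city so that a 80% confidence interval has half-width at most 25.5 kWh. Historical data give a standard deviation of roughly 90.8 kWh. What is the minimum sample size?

21

For a mean, the margin of error is E = z·σ/√n, so n = (zσ/E)².
At 80% confidence, z = 1.282.
n = (1.282 × 90.8 / 25.5)² = 20.84
Round up: n = 21.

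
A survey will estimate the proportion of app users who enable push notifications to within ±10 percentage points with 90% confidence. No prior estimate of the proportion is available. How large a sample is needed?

For a proportion with margin E = 0.1 at 90% confidence, z = 1.645.
With no prior estimate, use p = 0.5, which maximizes p(1−p) at 0.25.
n = 0.25 × (z/E)² = 0.25 × (1.645/0.1)² = 67.65
Round up: n = 68.

n = 68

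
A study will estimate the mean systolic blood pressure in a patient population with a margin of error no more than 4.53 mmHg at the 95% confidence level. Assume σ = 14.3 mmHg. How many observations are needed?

For a mean, the margin of error is E = z·σ/√n, so n = (zσ/E)².
At 95% confidence, z = 1.960.
n = (1.960 × 14.3 / 4.53)² = 38.28
Round up: n = 39.

n = 39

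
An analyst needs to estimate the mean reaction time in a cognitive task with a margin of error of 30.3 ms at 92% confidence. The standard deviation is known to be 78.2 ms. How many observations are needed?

For a mean, the margin of error is E = z·σ/√n, so n = (zσ/E)².
At 92% confidence, z = 1.751.
n = (1.751 × 78.2 / 30.3)² = 20.42
Round up: n = 21.

n = 21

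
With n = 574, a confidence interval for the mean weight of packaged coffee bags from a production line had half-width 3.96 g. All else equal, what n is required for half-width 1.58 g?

Margin of error scales as 1/√n, so n₂ = n₁·(E₁/E₂)².
n₂ = 574 × (3.96/1.58)² = 574 × 6.282 = 3605.87
Round up: n₂ = 3606.

3606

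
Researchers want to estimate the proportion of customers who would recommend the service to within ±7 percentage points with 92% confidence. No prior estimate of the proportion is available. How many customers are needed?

For a proportion with margin E = 0.07 at 92% confidence, z = 1.751.
With no prior estimate, use p = 0.5, which maximizes p(1−p) at 0.25.
n = 0.25 × (z/E)² = 0.25 × (1.751/0.07)² = 156.43
Round up: n = 157.

157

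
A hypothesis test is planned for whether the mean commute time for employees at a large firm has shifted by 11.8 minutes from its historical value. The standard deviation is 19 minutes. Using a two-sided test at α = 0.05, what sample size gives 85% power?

24

For a one-sample z-test, n = ((z_{α/2} + z_β)·σ/δ)².
z_{α/2} = 1.960 (two-sided α = 0.05); z_β = 1.036 (power 85% → β = 0.15).
n = (2.996 × 19 / 11.8)² = 23.27
Round up: n = 24.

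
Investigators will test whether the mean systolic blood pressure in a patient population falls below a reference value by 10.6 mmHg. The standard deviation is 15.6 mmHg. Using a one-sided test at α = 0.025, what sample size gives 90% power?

23

For a one-sample z-test, n = ((z_α + z_β)·σ/δ)².
z_α = 1.960 (one-sided α = 0.025); z_β = 1.282 (power 90% → β = 0.1).
n = (3.242 × 15.6 / 10.6)² = 22.76
Round up: n = 23.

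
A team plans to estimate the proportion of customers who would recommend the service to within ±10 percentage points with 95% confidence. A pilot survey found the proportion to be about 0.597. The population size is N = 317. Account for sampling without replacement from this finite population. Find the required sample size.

For a proportion with margin E = 0.1 at 95% confidence, z = 1.960.
n = p̂(1−p̂)(z/E)² = 0.597 × 0.403 × (1.960/0.1)² = 92.43 — call this n₀.
Finite-population correction with N = 317: n = n₀ / (1 + (n₀−1)/N) = 92.43 / 1.288 = 71.76
Round up: n = 72.

72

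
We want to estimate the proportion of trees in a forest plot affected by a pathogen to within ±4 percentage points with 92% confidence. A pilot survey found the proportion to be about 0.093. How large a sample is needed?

For a proportion with margin E = 0.04 at 92% confidence, z = 1.751.
n = p̂(1−p̂)(z/E)² = 0.093 × 0.907 × (1.751/0.04)² = 161.64
Round up: n = 162.

162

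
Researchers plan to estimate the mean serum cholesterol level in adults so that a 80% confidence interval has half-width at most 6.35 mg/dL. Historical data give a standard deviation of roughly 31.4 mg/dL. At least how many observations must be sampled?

For a mean, the margin of error is E = z·σ/√n, so n = (zσ/E)².
At 80% confidence, z = 1.282.
n = (1.282 × 31.4 / 6.35)² = 40.19
Round up: n = 41.

41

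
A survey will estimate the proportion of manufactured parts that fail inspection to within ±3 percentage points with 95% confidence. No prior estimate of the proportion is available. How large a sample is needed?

For a proportion with margin E = 0.03 at 95% confidence, z = 1.960.
With no prior estimate, use p = 0.5, which maximizes p(1−p) at 0.25.
n = 0.25 × (z/E)² = 0.25 × (1.960/0.03)² = 1067.11
Round up: n = 1068.

1068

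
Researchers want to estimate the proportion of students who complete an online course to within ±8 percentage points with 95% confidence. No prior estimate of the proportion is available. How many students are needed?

n = 151

For a proportion with margin E = 0.08 at 95% confidence, z = 1.960.
With no prior estimate, use p = 0.5, which maximizes p(1−p) at 0.25.
n = 0.25 × (z/E)² = 0.25 × (1.960/0.08)² = 150.06
Round up: n = 151.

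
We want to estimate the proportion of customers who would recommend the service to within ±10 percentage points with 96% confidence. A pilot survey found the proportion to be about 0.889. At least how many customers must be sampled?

n = 42

For a proportion with margin E = 0.1 at 96% confidence, z = 2.054.
n = p̂(1−p̂)(z/E)² = 0.889 × 0.111 × (2.054/0.1)² = 41.63
Round up: n = 42.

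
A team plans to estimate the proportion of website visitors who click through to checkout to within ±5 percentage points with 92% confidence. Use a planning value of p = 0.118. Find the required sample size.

128

For a proportion with margin E = 0.05 at 92% confidence, z = 1.751.
n = p̂(1−p̂)(z/E)² = 0.118 × 0.882 × (1.751/0.05)² = 127.64
Round up: n = 128.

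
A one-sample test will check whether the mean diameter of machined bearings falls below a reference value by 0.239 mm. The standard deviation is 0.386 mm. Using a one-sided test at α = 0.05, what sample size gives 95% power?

29

For a one-sample z-test, n = ((z_α + z_β)·σ/δ)².
z_α = 1.645 (one-sided α = 0.05); z_β = 1.645 (power 95% → β = 0.05).
n = (3.290 × 0.386 / 0.239)² = 28.23
Round up: n = 29.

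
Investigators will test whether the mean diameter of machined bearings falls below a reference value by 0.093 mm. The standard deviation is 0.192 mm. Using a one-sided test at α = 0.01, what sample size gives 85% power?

For a one-sample z-test, n = ((z_α + z_β)·σ/δ)².
z_α = 2.326 (one-sided α = 0.01); z_β = 1.036 (power 85% → β = 0.15).
n = (3.362 × 0.192 / 0.093)² = 48.18
Round up: n = 49.

49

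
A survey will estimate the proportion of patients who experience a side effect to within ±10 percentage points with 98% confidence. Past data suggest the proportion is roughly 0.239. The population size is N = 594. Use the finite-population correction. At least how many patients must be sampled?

For a proportion with margin E = 0.1 at 98% confidence, z = 2.326.
n = p̂(1−p̂)(z/E)² = 0.239 × 0.761 × (2.326/0.1)² = 98.40 — call this n₀.
Finite-population correction with N = 594: n = n₀ / (1 + (n₀−1)/N) = 98.40 / 1.164 = 84.54
Round up: n = 85.

85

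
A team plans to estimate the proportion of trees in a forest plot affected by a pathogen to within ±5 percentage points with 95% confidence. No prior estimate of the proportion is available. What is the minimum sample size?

385

For a proportion with margin E = 0.05 at 95% confidence, z = 1.960.
With no prior estimate, use p = 0.5, which maximizes p(1−p) at 0.25.
n = 0.25 × (z/E)² = 0.25 × (1.960/0.05)² = 384.16
Round up: n = 385.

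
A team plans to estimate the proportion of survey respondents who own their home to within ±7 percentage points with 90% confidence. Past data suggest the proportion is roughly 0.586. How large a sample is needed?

For a proportion with margin E = 0.07 at 90% confidence, z = 1.645.
n = p̂(1−p̂)(z/E)² = 0.586 × 0.414 × (1.645/0.07)² = 133.98
Round up: n = 134.

n = 134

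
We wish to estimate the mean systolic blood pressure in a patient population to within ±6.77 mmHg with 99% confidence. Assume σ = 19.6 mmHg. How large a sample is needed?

For a mean, the margin of error is E = z·σ/√n, so n = (zσ/E)².
At 99% confidence, z = 2.576.
n = (2.576 × 19.6 / 6.77)² = 55.62
Round up: n = 56.

56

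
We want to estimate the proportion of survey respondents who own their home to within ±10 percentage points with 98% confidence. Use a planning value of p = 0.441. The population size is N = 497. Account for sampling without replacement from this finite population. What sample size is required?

For a proportion with margin E = 0.1 at 98% confidence, z = 2.326.
n = p̂(1−p̂)(z/E)² = 0.441 × 0.559 × (2.326/0.1)² = 133.37 — call this n₀.
Finite-population correction with N = 497: n = n₀ / (1 + (n₀−1)/N) = 133.37 / 1.266 = 105.35
Round up: n = 106.

106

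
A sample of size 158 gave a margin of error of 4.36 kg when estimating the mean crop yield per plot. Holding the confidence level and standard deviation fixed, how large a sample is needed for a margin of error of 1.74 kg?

993

Margin of error scales as 1/√n, so n₂ = n₁·(E₁/E₂)².
n₂ = 158 × (4.36/1.74)² = 158 × 6.279 = 992.08
Round up: n₂ = 993.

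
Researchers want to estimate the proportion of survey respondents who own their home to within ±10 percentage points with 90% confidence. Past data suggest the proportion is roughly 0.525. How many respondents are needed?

For a proportion with margin E = 0.1 at 90% confidence, z = 1.645.
n = p̂(1−p̂)(z/E)² = 0.525 × 0.475 × (1.645/0.1)² = 67.48
Round up: n = 68.

68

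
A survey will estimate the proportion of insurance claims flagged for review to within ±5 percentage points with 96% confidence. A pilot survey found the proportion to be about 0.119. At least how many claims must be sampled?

177

For a proportion with margin E = 0.05 at 96% confidence, z = 2.054.
n = p̂(1−p̂)(z/E)² = 0.119 × 0.881 × (2.054/0.05)² = 176.92
Round up: n = 177.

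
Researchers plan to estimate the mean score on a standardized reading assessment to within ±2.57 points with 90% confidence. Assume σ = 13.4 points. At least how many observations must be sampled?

74

For a mean, the margin of error is E = z·σ/√n, so n = (zσ/E)².
At 90% confidence, z = 1.645.
n = (1.645 × 13.4 / 2.57)² = 73.57
Round up: n = 74.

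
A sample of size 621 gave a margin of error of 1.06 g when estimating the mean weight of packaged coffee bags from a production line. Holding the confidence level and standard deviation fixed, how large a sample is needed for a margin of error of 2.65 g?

100

Margin of error scales as 1/√n, so n₂ = n₁·(E₁/E₂)².
n₂ = 621 × (1.06/2.65)² = 621 × 0.16 = 99.36
Round up: n₂ = 100.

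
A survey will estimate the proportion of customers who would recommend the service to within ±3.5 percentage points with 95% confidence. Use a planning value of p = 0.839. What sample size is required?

424

For a proportion with margin E = 0.035 at 95% confidence, z = 1.960.
n = p̂(1−p̂)(z/E)² = 0.839 × 0.161 × (1.960/0.035)² = 423.61
Round up: n = 424.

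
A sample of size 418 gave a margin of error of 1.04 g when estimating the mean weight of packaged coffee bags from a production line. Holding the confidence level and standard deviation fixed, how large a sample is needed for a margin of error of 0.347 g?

Margin of error scales as 1/√n, so n₂ = n₁·(E₁/E₂)².
n₂ = 418 × (1.04/0.347)² = 418 × 8.983 = 3754.89
Round up: n₂ = 3755.

3755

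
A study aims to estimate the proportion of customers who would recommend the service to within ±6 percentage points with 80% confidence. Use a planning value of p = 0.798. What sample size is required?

For a proportion with margin E = 0.06 at 80% confidence, z = 1.282.
n = p̂(1−p̂)(z/E)² = 0.798 × 0.202 × (1.282/0.06)² = 73.59
Round up: n = 74.

74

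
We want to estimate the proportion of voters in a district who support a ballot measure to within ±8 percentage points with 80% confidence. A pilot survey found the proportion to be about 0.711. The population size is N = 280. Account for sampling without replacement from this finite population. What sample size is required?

For a proportion with margin E = 0.08 at 80% confidence, z = 1.282.
n = p̂(1−p̂)(z/E)² = 0.711 × 0.289 × (1.282/0.08)² = 52.77 — call this n₀.
Finite-population correction with N = 280: n = n₀ / (1 + (n₀−1)/N) = 52.77 / 1.185 = 44.53
Round up: n = 45.

45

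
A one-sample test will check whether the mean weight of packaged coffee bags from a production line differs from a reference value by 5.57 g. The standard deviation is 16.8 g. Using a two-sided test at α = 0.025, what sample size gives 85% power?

n = 98

For a one-sample z-test, n = ((z_{α/2} + z_β)·σ/δ)².
z_{α/2} = 2.241 (two-sided α = 0.025); z_β = 1.036 (power 85% → β = 0.15).
n = (3.277 × 16.8 / 5.57)² = 97.69
Round up: n = 98.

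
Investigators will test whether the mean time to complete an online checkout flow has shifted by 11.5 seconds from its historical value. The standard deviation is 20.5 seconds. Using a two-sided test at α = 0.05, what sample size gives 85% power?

29

For a one-sample z-test, n = ((z_{α/2} + z_β)·σ/δ)².
z_{α/2} = 1.960 (two-sided α = 0.05); z_β = 1.036 (power 85% → β = 0.15).
n = (2.996 × 20.5 / 11.5)² = 28.52
Round up: n = 29.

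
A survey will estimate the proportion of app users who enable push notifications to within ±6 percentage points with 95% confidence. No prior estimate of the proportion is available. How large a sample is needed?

n = 267

For a proportion with margin E = 0.06 at 95% confidence, z = 1.960.
With no prior estimate, use p = 0.5, which maximizes p(1−p) at 0.25.
n = 0.25 × (z/E)² = 0.25 × (1.960/0.06)² = 266.78
Round up: n = 267.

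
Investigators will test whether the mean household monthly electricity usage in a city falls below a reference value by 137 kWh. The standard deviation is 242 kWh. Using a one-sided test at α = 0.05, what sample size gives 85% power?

23

For a one-sample z-test, n = ((z_α + z_β)·σ/δ)².
z_α = 1.645 (one-sided α = 0.05); z_β = 1.036 (power 85% → β = 0.15).
n = (2.681 × 242 / 137)² = 22.43
Round up: n = 23.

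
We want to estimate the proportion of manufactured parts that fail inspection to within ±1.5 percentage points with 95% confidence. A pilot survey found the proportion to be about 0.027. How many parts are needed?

For a proportion with margin E = 0.015 at 95% confidence, z = 1.960.
n = p̂(1−p̂)(z/E)² = 0.027 × 0.973 × (1.960/0.015)² = 448.55
Round up: n = 449.

449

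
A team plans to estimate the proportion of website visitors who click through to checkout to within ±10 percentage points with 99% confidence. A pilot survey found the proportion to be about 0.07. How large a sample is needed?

n = 44

For a proportion with margin E = 0.1 at 99% confidence, z = 2.576.
n = p̂(1−p̂)(z/E)² = 0.07 × 0.93 × (2.576/0.1)² = 43.20
Round up: n = 44.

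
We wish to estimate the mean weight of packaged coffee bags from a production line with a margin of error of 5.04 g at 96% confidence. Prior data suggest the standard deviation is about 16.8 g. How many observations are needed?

For a mean, the margin of error is E = z·σ/√n, so n = (zσ/E)².
At 96% confidence, z = 2.054.
n = (2.054 × 16.8 / 5.04)² = 46.88
Round up: n = 47.

n = 47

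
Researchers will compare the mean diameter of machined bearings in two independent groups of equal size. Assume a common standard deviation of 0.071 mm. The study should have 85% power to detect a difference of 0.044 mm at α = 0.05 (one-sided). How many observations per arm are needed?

38 per group

For two equal groups, n per group = 2·((z_α + z_β)·σ/δ)².
z_α = 1.645; z_β = 1.036 (power 85%).
n = 2 × (2.681 × 0.071 / 0.044)² = 2 × 18.72 = 37.44
Round up: n = 38 per group.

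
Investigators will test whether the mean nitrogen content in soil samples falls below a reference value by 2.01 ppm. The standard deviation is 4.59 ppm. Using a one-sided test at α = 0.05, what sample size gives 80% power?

33

For a one-sample z-test, n = ((z_α + z_β)·σ/δ)².
z_α = 1.645 (one-sided α = 0.05); z_β = 0.842 (power 80% → β = 0.2).
n = (2.487 × 4.59 / 2.01)² = 32.25
Round up: n = 33.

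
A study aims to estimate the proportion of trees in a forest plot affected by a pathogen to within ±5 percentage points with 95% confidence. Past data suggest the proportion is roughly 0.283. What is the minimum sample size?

For a proportion with margin E = 0.05 at 95% confidence, z = 1.960.
n = p̂(1−p̂)(z/E)² = 0.283 × 0.717 × (1.960/0.05)² = 311.80
Round up: n = 312.

n = 312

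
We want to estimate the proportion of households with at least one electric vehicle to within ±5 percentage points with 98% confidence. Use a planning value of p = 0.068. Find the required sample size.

For a proportion with margin E = 0.05 at 98% confidence, z = 2.326.
n = p̂(1−p̂)(z/E)² = 0.068 × 0.932 × (2.326/0.05)² = 137.15
Round up: n = 138.

138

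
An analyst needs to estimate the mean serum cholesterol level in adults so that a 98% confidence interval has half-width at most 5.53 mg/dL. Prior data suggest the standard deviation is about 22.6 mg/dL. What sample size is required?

For a mean, the margin of error is E = z·σ/√n, so n = (zσ/E)².
At 98% confidence, z = 2.326.
n = (2.326 × 22.6 / 5.53)² = 90.36
Round up: n = 91.

91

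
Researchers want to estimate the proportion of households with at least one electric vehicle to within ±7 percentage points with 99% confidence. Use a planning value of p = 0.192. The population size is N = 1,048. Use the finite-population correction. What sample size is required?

176

For a proportion with margin E = 0.07 at 99% confidence, z = 2.576.
n = p̂(1−p̂)(z/E)² = 0.192 × 0.808 × (2.576/0.07)² = 210.09 — call this n₀.
Finite-population correction with N = 1,048: n = n₀ / (1 + (n₀−1)/N) = 210.09 / 1.2 = 175.08
Round up: n = 176.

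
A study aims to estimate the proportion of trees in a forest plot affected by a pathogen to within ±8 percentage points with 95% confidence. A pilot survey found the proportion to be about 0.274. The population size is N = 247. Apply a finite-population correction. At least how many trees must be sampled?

n = 81

For a proportion with margin E = 0.08 at 95% confidence, z = 1.960.
n = p̂(1−p̂)(z/E)² = 0.274 × 0.726 × (1.960/0.08)² = 119.40 — call this n₀.
Finite-population correction with N = 247: n = n₀ / (1 + (n₀−1)/N) = 119.40 / 1.479 = 80.73
Round up: n = 81.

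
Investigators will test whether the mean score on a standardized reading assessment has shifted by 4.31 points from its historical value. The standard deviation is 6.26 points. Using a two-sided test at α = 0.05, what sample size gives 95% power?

28

For a one-sample z-test, n = ((z_{α/2} + z_β)·σ/δ)².
z_{α/2} = 1.960 (two-sided α = 0.05); z_β = 1.645 (power 95% → β = 0.05).
n = (3.605 × 6.26 / 4.31)² = 27.42
Round up: n = 28.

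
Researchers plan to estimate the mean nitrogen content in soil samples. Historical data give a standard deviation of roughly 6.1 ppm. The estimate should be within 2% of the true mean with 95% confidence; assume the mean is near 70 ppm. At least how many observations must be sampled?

73

For a mean, the margin of error is E = z·σ/√n, so n = (zσ/E)².
At 95% confidence, z = 1.960.
E = 2% of 70 = 1.4 ppm.
n = (1.960 × 6.1 / 1.4)² = 72.93
Round up: n = 73.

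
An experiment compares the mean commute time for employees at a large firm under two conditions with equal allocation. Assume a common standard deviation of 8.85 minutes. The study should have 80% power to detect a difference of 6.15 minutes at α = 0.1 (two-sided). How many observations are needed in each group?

26 per group

For two equal groups, n per group = 2·((z_{α/2} + z_β)·σ/δ)².
z_{α/2} = 1.645; z_β = 0.842 (power 80%).
n = 2 × (2.487 × 8.85 / 6.15)² = 2 × 12.81 = 25.62
Round up: n = 26 per group.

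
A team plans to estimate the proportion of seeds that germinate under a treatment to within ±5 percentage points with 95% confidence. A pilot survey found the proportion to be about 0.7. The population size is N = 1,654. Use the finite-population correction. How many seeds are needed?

271

For a proportion with margin E = 0.05 at 95% confidence, z = 1.960.
n = p̂(1−p̂)(z/E)² = 0.7 × 0.3 × (1.960/0.05)² = 322.69 — call this n₀.
Finite-population correction with N = 1,654: n = n₀ / (1 + (n₀−1)/N) = 322.69 / 1.194 = 270.26
Round up: n = 271.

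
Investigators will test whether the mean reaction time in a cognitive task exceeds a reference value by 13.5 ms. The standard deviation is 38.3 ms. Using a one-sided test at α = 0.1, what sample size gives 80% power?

n = 37

For a one-sample z-test, n = ((z_α + z_β)·σ/δ)².
z_α = 1.282 (one-sided α = 0.1); z_β = 0.842 (power 80% → β = 0.2).
n = (2.124 × 38.3 / 13.5)² = 36.31
Round up: n = 37.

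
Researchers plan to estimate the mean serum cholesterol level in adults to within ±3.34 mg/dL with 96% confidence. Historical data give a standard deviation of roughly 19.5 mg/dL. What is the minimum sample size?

144

For a mean, the margin of error is E = z·σ/√n, so n = (zσ/E)².
At 96% confidence, z = 2.054.
n = (2.054 × 19.5 / 3.34)² = 143.81
Round up: n = 144.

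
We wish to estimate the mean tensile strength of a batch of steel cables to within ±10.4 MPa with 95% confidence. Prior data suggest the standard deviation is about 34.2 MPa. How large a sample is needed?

For a mean, the margin of error is E = z·σ/√n, so n = (zσ/E)².
At 95% confidence, z = 1.960.
n = (1.960 × 34.2 / 10.4)² = 41.54
Round up: n = 42.

42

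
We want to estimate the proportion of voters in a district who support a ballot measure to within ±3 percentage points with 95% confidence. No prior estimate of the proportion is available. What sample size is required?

For a proportion with margin E = 0.03 at 95% confidence, z = 1.960.
With no prior estimate, use p = 0.5, which maximizes p(1−p) at 0.25.
n = 0.25 × (z/E)² = 0.25 × (1.960/0.03)² = 1067.11
Round up: n = 1068.

1068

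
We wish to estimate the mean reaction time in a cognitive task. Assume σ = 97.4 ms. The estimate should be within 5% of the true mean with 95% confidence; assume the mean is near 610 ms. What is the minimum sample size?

n = 40

For a mean, the margin of error is E = z·σ/√n, so n = (zσ/E)².
At 95% confidence, z = 1.960.
E = 5% of 610 = 30.5 ms.
n = (1.960 × 97.4 / 30.5)² = 39.18
Round up: n = 40.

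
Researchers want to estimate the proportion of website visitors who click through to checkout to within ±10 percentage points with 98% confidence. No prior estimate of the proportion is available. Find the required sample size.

For a proportion with margin E = 0.1 at 98% confidence, z = 2.326.
With no prior estimate, use p = 0.5, which maximizes p(1−p) at 0.25.
n = 0.25 × (z/E)² = 0.25 × (2.326/0.1)² = 135.26
Round up: n = 136.

136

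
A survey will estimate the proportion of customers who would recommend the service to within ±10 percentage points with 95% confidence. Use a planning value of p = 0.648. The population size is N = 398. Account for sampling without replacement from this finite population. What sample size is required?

For a proportion with margin E = 0.1 at 95% confidence, z = 1.960.
n = p̂(1−p̂)(z/E)² = 0.648 × 0.352 × (1.960/0.1)² = 87.63 — call this n₀.
Finite-population correction with N = 398: n = n₀ / (1 + (n₀−1)/N) = 87.63 / 1.218 = 71.95
Round up: n = 72.

72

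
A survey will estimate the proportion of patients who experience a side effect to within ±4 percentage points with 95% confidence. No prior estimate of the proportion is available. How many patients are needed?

For a proportion with margin E = 0.04 at 95% confidence, z = 1.960.
With no prior estimate, use p = 0.5, which maximizes p(1−p) at 0.25.
n = 0.25 × (z/E)² = 0.25 × (1.960/0.04)² = 600.25
Round up: n = 601.

601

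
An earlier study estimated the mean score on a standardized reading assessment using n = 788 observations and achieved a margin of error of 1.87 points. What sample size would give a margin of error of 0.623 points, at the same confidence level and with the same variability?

7100

Margin of error scales as 1/√n, so n₂ = n₁·(E₁/E₂)².
n₂ = 788 × (1.87/0.623)² = 788 × 9.01 = 7099.88
Round up: n₂ = 7100.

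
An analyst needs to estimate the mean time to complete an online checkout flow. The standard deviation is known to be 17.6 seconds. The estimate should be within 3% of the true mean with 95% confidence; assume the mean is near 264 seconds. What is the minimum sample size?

For a mean, the margin of error is E = z·σ/√n, so n = (zσ/E)².
At 95% confidence, z = 1.960.
E = 3% of 264 = 7.92 seconds.
n = (1.960 × 17.6 / 7.92)² = 18.97
Round up: n = 19.

19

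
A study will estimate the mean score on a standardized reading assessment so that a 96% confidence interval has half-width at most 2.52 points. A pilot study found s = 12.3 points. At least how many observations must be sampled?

For a mean, the margin of error is E = z·σ/√n, so n = (zσ/E)².
At 96% confidence, z = 2.054.
n = (2.054 × 12.3 / 2.52)² = 100.51
Round up: n = 101.

n = 101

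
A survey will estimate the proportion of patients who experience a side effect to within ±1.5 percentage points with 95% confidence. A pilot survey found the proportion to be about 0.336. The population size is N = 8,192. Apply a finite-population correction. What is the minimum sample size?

2601

For a proportion with margin E = 0.015 at 95% confidence, z = 1.960.
n = p̂(1−p̂)(z/E)² = 0.336 × 0.664 × (1.960/0.015)² = 3809.23 — call this n₀.
Finite-population correction with N = 8,192: n = n₀ / (1 + (n₀−1)/N) = 3809.23 / 1.465 = 2600.16
Round up: n = 2601.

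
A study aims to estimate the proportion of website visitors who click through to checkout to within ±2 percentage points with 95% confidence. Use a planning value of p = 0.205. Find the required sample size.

For a proportion with margin E = 0.02 at 95% confidence, z = 1.960.
n = p̂(1−p̂)(z/E)² = 0.205 × 0.795 × (1.960/0.02)² = 1565.21
Round up: n = 1566.

1566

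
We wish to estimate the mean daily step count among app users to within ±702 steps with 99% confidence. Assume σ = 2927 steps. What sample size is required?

For a mean, the margin of error is E = z·σ/√n, so n = (zσ/E)².
At 99% confidence, z = 2.576.
n = (2.576 × 2927 / 702)² = 115.36
Round up: n = 116.

116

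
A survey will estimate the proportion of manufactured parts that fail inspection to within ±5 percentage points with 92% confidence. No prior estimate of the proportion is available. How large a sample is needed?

n = 307

For a proportion with margin E = 0.05 at 92% confidence, z = 1.751.
With no prior estimate, use p = 0.5, which maximizes p(1−p) at 0.25.
n = 0.25 × (z/E)² = 0.25 × (1.751/0.05)² = 306.60
Round up: n = 307.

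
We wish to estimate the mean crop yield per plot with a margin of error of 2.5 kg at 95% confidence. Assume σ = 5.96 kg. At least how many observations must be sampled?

For a mean, the margin of error is E = z·σ/√n, so n = (zσ/E)².
At 95% confidence, z = 1.960.
n = (1.960 × 5.96 / 2.5)² = 21.83
Round up: n = 22.

22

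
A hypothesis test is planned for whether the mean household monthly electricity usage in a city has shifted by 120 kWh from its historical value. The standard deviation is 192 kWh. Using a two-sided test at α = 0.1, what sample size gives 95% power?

n = 28

For a one-sample z-test, n = ((z_{α/2} + z_β)·σ/δ)².
z_{α/2} = 1.645 (two-sided α = 0.1); z_β = 1.645 (power 95% → β = 0.05).
n = (3.290 × 192 / 120)² = 27.71
Round up: n = 28.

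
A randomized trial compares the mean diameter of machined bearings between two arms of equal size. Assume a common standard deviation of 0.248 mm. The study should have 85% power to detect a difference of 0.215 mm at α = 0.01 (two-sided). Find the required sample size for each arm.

For two equal groups, n per group = 2·((z_{α/2} + z_β)·σ/δ)².
z_{α/2} = 2.576; z_β = 1.036 (power 85%).
n = 2 × (3.612 × 0.248 / 0.215)² = 2 × 17.36 = 34.72
Round up: n = 35 per group.

35 per group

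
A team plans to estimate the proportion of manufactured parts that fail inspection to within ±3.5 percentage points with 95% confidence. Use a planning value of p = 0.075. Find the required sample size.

218

For a proportion with margin E = 0.035 at 95% confidence, z = 1.960.
n = p̂(1−p̂)(z/E)² = 0.075 × 0.925 × (1.960/0.035)² = 217.56
Round up: n = 218.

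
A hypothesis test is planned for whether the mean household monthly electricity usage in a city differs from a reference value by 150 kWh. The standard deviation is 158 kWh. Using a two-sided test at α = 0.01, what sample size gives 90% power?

17

For a one-sample z-test, n = ((z_{α/2} + z_β)·σ/δ)².
z_{α/2} = 2.576 (two-sided α = 0.01); z_β = 1.282 (power 90% → β = 0.1).
n = (3.858 × 158 / 150)² = 16.51
Round up: n = 17.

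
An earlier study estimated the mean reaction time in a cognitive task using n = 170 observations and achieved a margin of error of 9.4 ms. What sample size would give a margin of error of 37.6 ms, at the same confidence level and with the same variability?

Margin of error scales as 1/√n, so n₂ = n₁·(E₁/E₂)².
n₂ = 170 × (9.4/37.6)² = 170 × 0.0625 = 10.62
Round up: n₂ = 11.

11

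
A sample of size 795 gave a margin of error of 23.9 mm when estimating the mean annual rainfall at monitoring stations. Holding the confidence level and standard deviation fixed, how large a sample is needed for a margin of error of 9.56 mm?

Margin of error scales as 1/√n, so n₂ = n₁·(E₁/E₂)².
n₂ = 795 × (23.9/9.56)² = 795 × 6.25 = 4968.75
Round up: n₂ = 4969.

4969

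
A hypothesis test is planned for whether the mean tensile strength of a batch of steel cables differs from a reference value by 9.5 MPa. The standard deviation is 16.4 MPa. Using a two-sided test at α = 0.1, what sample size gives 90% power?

For a one-sample z-test, n = ((z_{α/2} + z_β)·σ/δ)².
z_{α/2} = 1.645 (two-sided α = 0.1); z_β = 1.282 (power 90% → β = 0.1).
n = (2.927 × 16.4 / 9.5)² = 25.53
Round up: n = 26.

26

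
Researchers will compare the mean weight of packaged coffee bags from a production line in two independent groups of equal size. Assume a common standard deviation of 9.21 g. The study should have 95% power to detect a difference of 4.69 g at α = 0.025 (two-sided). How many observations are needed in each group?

117 per group

For two equal groups, n per group = 2·((z_{α/2} + z_β)·σ/δ)².
z_{α/2} = 2.241; z_β = 1.645 (power 95%).
n = 2 × (3.886 × 9.21 / 4.69)² = 2 × 58.23 = 116.46
Round up: n = 117 per group.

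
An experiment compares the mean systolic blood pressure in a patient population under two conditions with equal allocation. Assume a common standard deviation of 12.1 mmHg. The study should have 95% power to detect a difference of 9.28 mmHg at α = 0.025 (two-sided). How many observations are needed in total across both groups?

For two equal groups, n per group = 2·((z_{α/2} + z_β)·σ/δ)².
z_{α/2} = 2.241; z_β = 1.645 (power 95%).
n = 2 × (3.886 × 12.1 / 9.28)² = 2 × 25.67 = 51.34
Round up: n = 52 per group.
Total across both groups: 2 × 52 = 104.

104 total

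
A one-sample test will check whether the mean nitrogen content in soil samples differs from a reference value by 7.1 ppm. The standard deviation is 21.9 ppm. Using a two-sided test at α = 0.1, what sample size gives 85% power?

69

For a one-sample z-test, n = ((z_{α/2} + z_β)·σ/δ)².
z_{α/2} = 1.645 (two-sided α = 0.1); z_β = 1.036 (power 85% → β = 0.15).
n = (2.681 × 21.9 / 7.1)² = 68.39
Round up: n = 69.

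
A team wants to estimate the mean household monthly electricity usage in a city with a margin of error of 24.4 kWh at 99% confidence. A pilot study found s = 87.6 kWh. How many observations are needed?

For a mean, the margin of error is E = z·σ/√n, so n = (zσ/E)².
At 99% confidence, z = 2.576.
n = (2.576 × 87.6 / 24.4)² = 85.53
Round up: n = 86.

86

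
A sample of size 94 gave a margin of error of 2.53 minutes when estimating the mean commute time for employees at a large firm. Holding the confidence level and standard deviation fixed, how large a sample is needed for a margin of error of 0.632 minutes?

Margin of error scales as 1/√n, so n₂ = n₁·(E₁/E₂)².
n₂ = 94 × (2.53/0.632)² = 94 × 16.03 = 1506.82
Round up: n₂ = 1507.

1507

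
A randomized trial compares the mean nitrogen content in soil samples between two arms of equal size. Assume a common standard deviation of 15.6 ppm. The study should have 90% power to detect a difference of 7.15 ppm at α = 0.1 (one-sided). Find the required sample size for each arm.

For two equal groups, n per group = 2·((z_α + z_β)·σ/δ)².
z_α = 1.282; z_β = 1.282 (power 90%).
n = 2 × (2.564 × 15.6 / 7.15)² = 2 × 31.29 = 62.58
Round up: n = 63 per group.

63 per group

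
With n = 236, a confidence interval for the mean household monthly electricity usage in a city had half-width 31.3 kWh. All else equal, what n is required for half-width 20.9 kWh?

530

Margin of error scales as 1/√n, so n₂ = n₁·(E₁/E₂)².
n₂ = 236 × (31.3/20.9)² = 236 × 2.243 = 529.35
Round up: n₂ = 530.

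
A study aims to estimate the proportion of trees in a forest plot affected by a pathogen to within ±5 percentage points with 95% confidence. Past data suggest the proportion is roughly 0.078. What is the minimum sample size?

For a proportion with margin E = 0.05 at 95% confidence, z = 1.960.
n = p̂(1−p̂)(z/E)² = 0.078 × 0.922 × (1.960/0.05)² = 110.51
Round up: n = 111.

n = 111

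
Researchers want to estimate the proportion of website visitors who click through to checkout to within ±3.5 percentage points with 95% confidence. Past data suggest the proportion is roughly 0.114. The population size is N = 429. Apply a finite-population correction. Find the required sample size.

n = 183

For a proportion with margin E = 0.035 at 95% confidence, z = 1.960.
n = p̂(1−p̂)(z/E)² = 0.114 × 0.886 × (1.960/0.035)² = 316.75 — call this n₀.
Finite-population correction with N = 429: n = n₀ / (1 + (n₀−1)/N) = 316.75 / 1.736 = 182.46
Round up: n = 183.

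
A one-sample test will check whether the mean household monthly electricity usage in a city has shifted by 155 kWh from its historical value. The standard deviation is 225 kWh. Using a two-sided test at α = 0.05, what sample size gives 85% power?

For a one-sample z-test, n = ((z_{α/2} + z_β)·σ/δ)².
z_{α/2} = 1.960 (two-sided α = 0.05); z_β = 1.036 (power 85% → β = 0.15).
n = (2.996 × 225 / 155)² = 18.91
Round up: n = 19.

n = 19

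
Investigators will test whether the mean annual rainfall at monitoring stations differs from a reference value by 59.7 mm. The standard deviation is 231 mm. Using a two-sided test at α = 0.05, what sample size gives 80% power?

For a one-sample z-test, n = ((z_{α/2} + z_β)·σ/δ)².
z_{α/2} = 1.960 (two-sided α = 0.05); z_β = 0.842 (power 80% → β = 0.2).
n = (2.802 × 231 / 59.7)² = 117.55
Round up: n = 118.

n = 118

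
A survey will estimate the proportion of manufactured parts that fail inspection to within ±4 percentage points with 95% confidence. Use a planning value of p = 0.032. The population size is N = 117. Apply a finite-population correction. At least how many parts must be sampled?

46

For a proportion with margin E = 0.04 at 95% confidence, z = 1.960.
n = p̂(1−p̂)(z/E)² = 0.032 × 0.968 × (1.960/0.04)² = 74.37 — call this n₀.
Finite-population correction with N = 117: n = n₀ / (1 + (n₀−1)/N) = 74.37 / 1.627 = 45.71
Round up: n = 46.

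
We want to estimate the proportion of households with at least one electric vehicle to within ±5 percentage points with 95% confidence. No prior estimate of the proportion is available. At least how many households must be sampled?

n = 385

For a proportion with margin E = 0.05 at 95% confidence, z = 1.960.
With no prior estimate, use p = 0.5, which maximizes p(1−p) at 0.25.
n = 0.25 × (z/E)² = 0.25 × (1.960/0.05)² = 384.16
Round up: n = 385.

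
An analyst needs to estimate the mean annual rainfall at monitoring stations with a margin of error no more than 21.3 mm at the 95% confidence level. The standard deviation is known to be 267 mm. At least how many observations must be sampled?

604

For a mean, the margin of error is E = z·σ/√n, so n = (zσ/E)².
At 95% confidence, z = 1.960.
n = (1.960 × 267 / 21.3)² = 603.64
Round up: n = 604.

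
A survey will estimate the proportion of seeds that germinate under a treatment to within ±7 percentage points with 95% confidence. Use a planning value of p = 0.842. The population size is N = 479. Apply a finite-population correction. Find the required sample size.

86

For a proportion with margin E = 0.07 at 95% confidence, z = 1.960.
n = p̂(1−p̂)(z/E)² = 0.842 × 0.158 × (1.960/0.07)² = 104.30 — call this n₀.
Finite-population correction with N = 479: n = n₀ / (1 + (n₀−1)/N) = 104.30 / 1.216 = 85.77
Round up: n = 86.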